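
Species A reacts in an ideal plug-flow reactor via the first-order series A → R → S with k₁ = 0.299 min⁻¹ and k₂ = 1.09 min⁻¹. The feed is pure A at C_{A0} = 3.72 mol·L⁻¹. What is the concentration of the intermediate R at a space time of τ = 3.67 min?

0.444 mol·L⁻¹

The intermediate concentration in a first-order A→B→C sequence is C_R = k₁C_{A0}(e^(−k₁τ) − e^(−k₂τ))/(k₂−k₁).
e^(−k₁τ) = e^(−0.299×3.67) = e^(−1.097) = 0.3338; e^(−k₂τ) = e^(−4.000) = 0.01831.
C_R = 0.299×3.72/(1.09−0.299) × (0.3338−0.01831) = 1.406×0.3155 = 0.4436 mol·L⁻¹.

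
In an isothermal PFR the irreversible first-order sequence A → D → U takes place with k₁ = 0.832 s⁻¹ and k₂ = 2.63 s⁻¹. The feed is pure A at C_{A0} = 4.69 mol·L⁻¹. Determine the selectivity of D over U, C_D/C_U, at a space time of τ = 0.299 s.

2.14

Solving the coupled first-order balances gives C_D(τ) = [k₁/(k₂−k₁)]·C_{A0}·(e^(−k₁τ) − e^(−k₂τ)).
e^(−k₁τ) = e^(−0.832×0.299) = e^(−0.2488) = 0.7798; e^(−k₂τ) = e^(−0.7864) = 0.4555.
C_D = 0.832×4.69/(2.63−0.832) × (0.7798−0.4555) = 2.170×0.3243 = 0.7037 mol·L⁻¹.
C_A = C_{A0}e^(−k₁τ) = 3.657 mol·L⁻¹, so C_U = C_{A0}−C_A−C_D = 0.3292 mol·L⁻¹; C_D/C_U = 2.14.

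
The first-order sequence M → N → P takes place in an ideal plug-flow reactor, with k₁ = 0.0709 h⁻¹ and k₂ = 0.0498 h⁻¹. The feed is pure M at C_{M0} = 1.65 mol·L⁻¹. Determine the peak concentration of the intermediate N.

At the optimum, C_{N,max}/C_{M0} = (k₁/k₂)^[k₂/(k₂−k₁)].
= (0.0709/0.0498)^(0.0498/(0.0498−0.0709)) = (1.424)^(-2.360) = 0.4344.
C_{N,max} = 0.4344×1.65 = 0.717 mol·L⁻¹.

0.717 mol·L⁻¹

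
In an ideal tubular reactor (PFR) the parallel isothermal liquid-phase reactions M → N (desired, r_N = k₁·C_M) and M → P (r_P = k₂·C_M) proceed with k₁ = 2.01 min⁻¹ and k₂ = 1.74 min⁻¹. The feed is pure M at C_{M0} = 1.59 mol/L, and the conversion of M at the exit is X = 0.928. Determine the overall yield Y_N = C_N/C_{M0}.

C_M = C_{M0}(1−X) = 0.1145 mol/L.
Both paths are first order in M, so the instantaneous fraction to N is constant: dC_N/d(−C_M) = k₁/(k₁+k₂) = 0.5360.
C_N = 0.5360·(C_{M0}−C_M) = 0.5360×1.476 = 0.791 mol/L.
Y_N = C_N/C_{M0} = 0.7909/1.59 = 0.497.

0.497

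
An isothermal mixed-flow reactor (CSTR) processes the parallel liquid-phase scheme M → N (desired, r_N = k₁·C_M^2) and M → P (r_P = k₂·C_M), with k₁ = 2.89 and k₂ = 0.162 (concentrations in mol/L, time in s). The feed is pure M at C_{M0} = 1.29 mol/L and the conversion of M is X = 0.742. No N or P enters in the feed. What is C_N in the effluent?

Exit C_M = C_{M0}(1−X) = 1.29×0.258 = 0.3328 mol/L.
A CSTR operates uniformly at the exit composition, giving r_N = 0.3201 and r_P = 0.05392 (each k·C_M^n at C_M = 0.3328).
Fraction of consumed M going to N: r_N/(r_N+r_P) = 0.8559.
C_N = 0.8559·C_{M0}·X = 0.8559×1.29×0.742 = 0.819 mol/L.

0.819 mol/L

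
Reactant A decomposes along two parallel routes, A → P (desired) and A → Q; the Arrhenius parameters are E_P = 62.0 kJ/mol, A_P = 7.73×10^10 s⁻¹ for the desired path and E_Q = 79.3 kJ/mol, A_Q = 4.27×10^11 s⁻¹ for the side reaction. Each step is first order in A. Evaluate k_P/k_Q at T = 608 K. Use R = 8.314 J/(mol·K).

5.55

Since both paths have the same order in A, the concentration cancels and S_{P/Q} = k_P/k_Q = (A_P/A_Q)·exp[(E_Q−E_P)/(RT)].
(E_Q−E_P)/(RT) = (79.3−62.0)×10³/(8.314×608) = 17300/5055 = 3.422.
k_P/k_Q = (7.73×10^10/4.27×10^11)·exp(3.422) = 0.1810 × 30.64 = 5.55.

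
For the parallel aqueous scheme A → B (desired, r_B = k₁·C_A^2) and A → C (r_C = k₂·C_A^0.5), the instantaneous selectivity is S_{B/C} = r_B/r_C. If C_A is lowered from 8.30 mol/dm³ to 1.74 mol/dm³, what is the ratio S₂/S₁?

0.0960

S_{B/C} = (k₁/k₂)·C_A^1.5, so S₂/S₁ = (C_{A,2}/C_{A,1})^1.5.
= (1.74/8.30)^1.5 = (0.2096)^1.5 = 0.0960.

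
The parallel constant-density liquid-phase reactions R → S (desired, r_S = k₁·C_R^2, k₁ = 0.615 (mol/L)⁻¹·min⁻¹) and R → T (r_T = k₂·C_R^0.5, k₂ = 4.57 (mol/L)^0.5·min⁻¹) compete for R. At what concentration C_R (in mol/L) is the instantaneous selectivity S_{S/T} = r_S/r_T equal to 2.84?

S_{S/T} = (k₁/k₂)·C_R^1.5 ⇒ C_R = (S·k₂/k₁)^(1/1.5).
= (2.84×4.57/0.615)^(0.6667) = (21.10)^(0.6667) = 7.64 mol/L.

7.64 mol/L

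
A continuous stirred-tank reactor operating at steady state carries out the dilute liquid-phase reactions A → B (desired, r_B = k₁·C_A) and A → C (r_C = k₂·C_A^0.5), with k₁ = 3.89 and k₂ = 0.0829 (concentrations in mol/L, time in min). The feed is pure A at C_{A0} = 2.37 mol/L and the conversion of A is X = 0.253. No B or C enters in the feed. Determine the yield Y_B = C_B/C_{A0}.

Exit C_A = C_{A0}(1−X) = 2.37×0.747 = 1.770 mol/L.
In a CSTR the entire volume is at exit conditions, so r_B = 3.89×1.770 = 6.887 and r_C = 0.0829×1.770^0.5 = 0.1103.
Fraction of consumed A going to B: r_B/(r_B+r_C) = 0.9842.
C_B = 0.9842·C_{A0}·X = 0.9842×2.37×0.253 = 0.590 mol/L; Y_B = C_B/C_{A0} = 0.249.

0.249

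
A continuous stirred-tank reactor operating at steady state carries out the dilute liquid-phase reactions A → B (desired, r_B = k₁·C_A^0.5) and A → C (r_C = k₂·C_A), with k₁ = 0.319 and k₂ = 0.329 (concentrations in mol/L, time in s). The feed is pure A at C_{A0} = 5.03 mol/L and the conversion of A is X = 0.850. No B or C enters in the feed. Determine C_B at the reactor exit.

2.26 mol/L

Exit C_A = C_{A0}(1−X) = 5.03×0.150 = 0.7545 mol/L.
Rates in a CSTR are evaluated at the outlet concentration: r_B = 0.319×0.7545^0.5 = 0.2771, r_C = 0.329×0.7545 = 0.2482.
Fraction of consumed A going to B: r_B/(r_B+r_C) = 0.5275.
C_B = 0.5275·C_{A0}·X = 0.5275×5.03×0.850 = 2.26 mol/L.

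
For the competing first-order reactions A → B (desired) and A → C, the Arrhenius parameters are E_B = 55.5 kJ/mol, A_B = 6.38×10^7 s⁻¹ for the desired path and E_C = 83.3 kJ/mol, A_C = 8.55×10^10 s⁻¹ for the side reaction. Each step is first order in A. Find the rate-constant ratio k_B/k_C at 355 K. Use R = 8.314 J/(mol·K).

Since both paths have the same order in A, the concentration cancels and S_{B/C} = k_B/k_C = (A_B/A_C)·exp[(E_C−E_B)/(RT)].
(E_C−E_B)/(RT) = (83.3−55.5)×10³/(8.314×355) = 27800/2951 = 9.419.
k_B/k_C = (6.38×10^7/8.55×10^10)·exp(9.419) = 7.462×10^-4 × 12321 = 9.19.
Since E_B < E_C, lowering the temperature improves selectivity toward B.

9.19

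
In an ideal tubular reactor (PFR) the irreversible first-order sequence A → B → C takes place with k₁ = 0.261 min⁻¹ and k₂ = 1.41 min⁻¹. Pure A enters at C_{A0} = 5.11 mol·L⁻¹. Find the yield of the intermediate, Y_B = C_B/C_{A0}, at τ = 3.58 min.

Solving the coupled first-order balances gives C_B(τ) = [k₁/(k₂−k₁)]·C_{A0}·(e^(−k₁τ) − e^(−k₂τ)).
e^(−k₁τ) = e^(−0.261×3.58) = e^(−0.9344) = 0.3928; e^(−k₂τ) = e^(−5.048) = 0.006423.
C_B = 0.261×5.11/(1.41−0.261) × (0.3928−0.006423) = 1.161×0.3864 = 0.4485 mol·L⁻¹.
Y_B = C_B/C_{A0} = 0.4485/5.11 = 0.0878.

0.0878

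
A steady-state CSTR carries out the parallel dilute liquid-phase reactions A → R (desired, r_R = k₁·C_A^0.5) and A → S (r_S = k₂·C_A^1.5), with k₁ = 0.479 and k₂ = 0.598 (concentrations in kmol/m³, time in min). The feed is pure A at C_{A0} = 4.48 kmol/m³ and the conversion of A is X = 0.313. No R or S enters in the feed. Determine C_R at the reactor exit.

Exit C_A = C_{A0}(1−X) = 4.48×0.687 = 3.078 kmol/m³.
Rates in a CSTR are evaluated at the outlet concentration: r_R = 0.479×3.078^0.5 = 0.8403, r_S = 0.598×3.078^1.5 = 3.229.
Fraction of consumed A going to R: r_R/(r_R+r_S) = 0.2065.
C_R = 0.2065·C_{A0}·X = 0.2065×4.48×0.313 = 0.290 kmol/m³.

0.290 kmol/m³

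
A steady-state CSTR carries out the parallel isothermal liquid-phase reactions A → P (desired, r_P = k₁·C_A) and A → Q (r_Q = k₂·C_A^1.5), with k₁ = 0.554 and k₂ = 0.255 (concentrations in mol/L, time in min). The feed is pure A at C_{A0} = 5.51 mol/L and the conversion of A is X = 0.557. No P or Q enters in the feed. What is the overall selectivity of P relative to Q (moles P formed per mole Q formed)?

1.39

Exit C_A = C_{A0}(1−X) = 5.51×0.443 = 2.441 mol/L.
In a CSTR the entire volume is at exit conditions, so r_P = 0.554×2.441 = 1.352 and r_Q = 0.255×2.441^1.5 = 0.9725.
Overall selectivity = C_P/C_Q = r_Pτ/(r_Qτ) = r_P/r_Q = 1.39.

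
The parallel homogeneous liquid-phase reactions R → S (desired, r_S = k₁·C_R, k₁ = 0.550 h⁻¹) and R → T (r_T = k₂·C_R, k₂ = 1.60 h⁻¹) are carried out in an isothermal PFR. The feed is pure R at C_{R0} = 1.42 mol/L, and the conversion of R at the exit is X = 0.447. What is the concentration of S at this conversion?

C_R = C_{R0}(1−X) = 0.7853 mol/L.
Both paths are first order in R, so the instantaneous fraction to S is constant: dC_S/d(−C_R) = k₁/(k₁+k₂) = 0.2558.
C_S = 0.2558·(C_{R0}−C_R) = 0.2558×0.6347 = 0.162 mol/L.

0.162 mol/L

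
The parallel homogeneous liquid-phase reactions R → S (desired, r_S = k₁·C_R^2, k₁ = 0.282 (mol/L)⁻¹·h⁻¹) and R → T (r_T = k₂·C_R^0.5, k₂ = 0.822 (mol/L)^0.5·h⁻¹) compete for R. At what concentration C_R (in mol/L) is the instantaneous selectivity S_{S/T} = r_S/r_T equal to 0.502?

S_{S/T} = (k₁/k₂)·C_R^1.5 ⇒ C_R = (S·k₂/k₁)^(1/1.5).
= (0.502×0.822/0.282)^(0.6667) = (1.463)^(0.6667) = 1.29 mol/L.

1.29 mol/L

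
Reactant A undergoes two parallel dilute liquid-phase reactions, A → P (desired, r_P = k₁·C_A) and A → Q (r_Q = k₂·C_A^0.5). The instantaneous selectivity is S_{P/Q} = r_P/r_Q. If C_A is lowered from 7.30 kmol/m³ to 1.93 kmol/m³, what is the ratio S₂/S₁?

S_{P/Q} = (k₁/k₂)·C_A^0.5, so S₂/S₁ = (C_{A,2}/C_{A,1})^0.5.
= (1.93/7.30)^0.5 = (0.2644)^0.5 = 0.514.

0.514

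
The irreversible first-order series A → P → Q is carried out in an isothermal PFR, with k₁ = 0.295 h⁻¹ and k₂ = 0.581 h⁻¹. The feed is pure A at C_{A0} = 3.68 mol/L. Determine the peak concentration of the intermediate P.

Evaluating C_P at τ_opt = ln(k₂/k₁)/(k₂−k₁) gives C_{P,max}/C_{A0} = (k₁/k₂)^[k₂/(k₂−k₁)].
= (0.295/0.581)^(0.581/(0.581−0.295)) = (0.5077)^(2.031) = 0.2524.
C_{P,max} = 0.2524×3.68 = 0.929 mol/L.

0.929 mol/L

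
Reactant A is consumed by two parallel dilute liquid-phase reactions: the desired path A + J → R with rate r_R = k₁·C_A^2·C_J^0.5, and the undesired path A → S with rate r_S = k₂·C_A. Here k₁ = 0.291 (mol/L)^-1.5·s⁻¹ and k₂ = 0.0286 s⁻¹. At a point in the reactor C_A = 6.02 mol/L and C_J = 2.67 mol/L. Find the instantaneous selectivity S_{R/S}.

100

S_{R/S} = r_R/r_S = (k₁·C_A^2·C_J^0.5)/(k₂·C_A) = (k₁/k₂)·C_A·C_J^0.5.
= (0.291×6.020^2×2.670^0.5) / (0.0286×6.020) = 17.23/0.1722 = 100.
Since the desired path is higher order in A, keeping C_A high (PFR or concentrated feed) favours R.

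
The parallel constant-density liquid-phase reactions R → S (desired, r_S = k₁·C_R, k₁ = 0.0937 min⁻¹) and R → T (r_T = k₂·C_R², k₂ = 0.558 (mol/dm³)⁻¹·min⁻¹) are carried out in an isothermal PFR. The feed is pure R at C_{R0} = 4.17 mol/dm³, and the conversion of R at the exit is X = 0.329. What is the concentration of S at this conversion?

0.0638 mol/dm³

C_R = C_{R0}(1−X) = 2.798 mol/dm³.
Along a PFR/batch, dC_S/dC_R = −r_S/(r_S+r_T) = −k₁/(k₁+k₂·C_R).
Integrating from C_{R0} to C_R: C_S = (0.0937/0.558)·ln[(0.0937+0.558·4.17)/(0.0937+0.558·2.80)] = 0.1679·ln(2.421/1.655) = 0.06384 mol/dm³.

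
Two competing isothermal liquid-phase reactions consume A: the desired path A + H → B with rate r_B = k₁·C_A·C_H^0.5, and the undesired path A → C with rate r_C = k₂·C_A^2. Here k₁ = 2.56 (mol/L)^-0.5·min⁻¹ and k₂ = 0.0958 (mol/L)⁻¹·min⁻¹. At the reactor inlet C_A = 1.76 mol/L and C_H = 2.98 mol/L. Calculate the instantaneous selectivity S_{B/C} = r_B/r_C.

S_{B/C} = r_B/r_C = (k₁·C_A·C_H^0.5)/(k₂·C_A^2) = (k₁/k₂)·C_A⁻¹·C_H^0.5.
= (2.56×1.760×2.980^0.5) / (0.0958×1.760^2) = 7.778/0.2968 = 26.2.
The undesired path is higher order in A, so low C_A (CSTR or dilute feed) favours B.

26.2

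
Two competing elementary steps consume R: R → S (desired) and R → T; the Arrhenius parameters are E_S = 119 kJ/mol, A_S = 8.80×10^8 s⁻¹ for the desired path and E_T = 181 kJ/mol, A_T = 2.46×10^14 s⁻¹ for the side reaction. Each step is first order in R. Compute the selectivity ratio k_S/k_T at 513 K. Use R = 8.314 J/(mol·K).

7.36

Since both paths have the same order in R, the concentration cancels and S_{S/T} = k_S/k_T = (A_S/A_T)·exp[(E_T−E_S)/(RT)].
(E_T−E_S)/(RT) = (181−119)×10³/(8.314×513) = 62000/4265 = 14.54.
k_S/k_T = (8.80×10^8/2.46×10^14)·exp(14.54) = 3.577×10^-6 × 2.057×10^6 = 7.36.
Since E_S < E_T, lowering the temperature improves selectivity toward S.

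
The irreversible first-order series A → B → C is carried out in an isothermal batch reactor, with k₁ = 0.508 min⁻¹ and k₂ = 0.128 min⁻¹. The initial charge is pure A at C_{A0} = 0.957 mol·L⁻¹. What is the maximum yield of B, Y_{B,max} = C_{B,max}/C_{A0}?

0.629

Evaluating C_B at t_opt = ln(k₂/k₁)/(k₂−k₁) gives C_{B,max}/C_{A0} = (k₁/k₂)^[k₂/(k₂−k₁)].
= (0.508/0.128)^(0.128/(0.128−0.508)) = (3.969)^(-0.3368) = 0.6286.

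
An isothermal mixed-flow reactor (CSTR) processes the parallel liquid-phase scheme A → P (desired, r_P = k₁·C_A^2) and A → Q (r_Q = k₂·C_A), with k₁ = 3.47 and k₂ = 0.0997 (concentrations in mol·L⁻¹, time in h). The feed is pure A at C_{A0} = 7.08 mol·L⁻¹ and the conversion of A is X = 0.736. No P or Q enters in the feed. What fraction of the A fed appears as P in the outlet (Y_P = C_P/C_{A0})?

Exit C_A = C_{A0}(1−X) = 7.08×0.264 = 1.869 mol·L⁻¹.
In a CSTR the entire volume is at exit conditions, so r_P = 3.47×1.869^2 = 12.12 and r_Q = 0.0997×1.869 = 0.1864.
Fraction of consumed A going to P: r_P/(r_P+r_Q) = 0.9849.
C_P = 0.9849·C_{A0}·X = 0.9849×7.08×0.736 = 5.13 mol·L⁻¹; Y_P = C_P/C_{A0} = 0.725.

0.725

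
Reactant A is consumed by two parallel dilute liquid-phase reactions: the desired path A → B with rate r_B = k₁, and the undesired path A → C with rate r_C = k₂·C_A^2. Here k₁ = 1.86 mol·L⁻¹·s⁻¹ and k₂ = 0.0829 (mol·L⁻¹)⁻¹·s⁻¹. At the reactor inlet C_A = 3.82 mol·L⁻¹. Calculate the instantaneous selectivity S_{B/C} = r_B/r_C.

S_{B/C} = r_B/r_C = (k₁)/(k₂·C_A^2) = (k₁/k₂)·C_A^-2.
= (1.86) / (0.0829×3.820^2) = 1.860/1.210 = 1.54.
The undesired path is higher order in A, so low C_A (CSTR or dilute feed) favours B.

1.54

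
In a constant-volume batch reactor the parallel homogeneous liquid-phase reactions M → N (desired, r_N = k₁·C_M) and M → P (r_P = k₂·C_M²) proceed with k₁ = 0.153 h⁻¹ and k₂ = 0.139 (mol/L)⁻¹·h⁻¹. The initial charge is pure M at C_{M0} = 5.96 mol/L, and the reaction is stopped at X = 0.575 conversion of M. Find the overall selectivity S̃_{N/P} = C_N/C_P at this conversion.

C_M = C_{M0}(1−X) = 2.533 mol/L.
Along a PFR/batch, dC_N/dC_M = −r_N/(r_N+r_P) = −k₁/(k₁+k₂·C_M).
Integrating from C_{M0} to C_M: C_N = (0.153/0.139)·ln[(0.153+0.139·5.96)/(0.153+0.139·2.53)] = 1.101·ln(0.9814/0.5051) = 0.7312 mol/L.
C_P = (C_{M0}−C_M)−C_N = 2.696 mol/L; S̃_{N/P} = 0.7312/2.696 = 0.271.

0.271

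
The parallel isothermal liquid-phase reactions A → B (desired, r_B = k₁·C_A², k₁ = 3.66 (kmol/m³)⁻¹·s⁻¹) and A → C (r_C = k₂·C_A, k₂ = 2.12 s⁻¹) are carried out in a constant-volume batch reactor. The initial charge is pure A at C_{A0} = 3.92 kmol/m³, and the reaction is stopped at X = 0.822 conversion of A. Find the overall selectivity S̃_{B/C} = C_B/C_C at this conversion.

3.42

C_A = C_{A0}(1−X) = 0.6978 kmol/m³.
Along a PFR/batch, dC_C/dC_A = −r_C/(r_B+r_C) = −k₂/(k₂+k₁·C_A).
Integrating from C_{A0} to C_A: C_C = (2.12/3.66)·ln[(2.12+3.66·3.92)/(2.12+3.66·0.698)] = 0.5792·ln(16.47/4.674) = 0.7295 kmol/m³.
Then C_B = (C_{A0}−C_A) − C_C = 3.222 − 0.7295 = 2.493 kmol/m³.
S̃_{B/C} = C_B/C_C = 2.493/0.7295 = 3.42.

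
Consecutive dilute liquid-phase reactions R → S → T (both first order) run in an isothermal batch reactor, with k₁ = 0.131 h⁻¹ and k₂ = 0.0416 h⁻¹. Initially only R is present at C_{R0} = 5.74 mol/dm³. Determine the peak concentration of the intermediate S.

3.37 mol/dm³

Evaluating C_S at t_opt = ln(k₂/k₁)/(k₂−k₁) gives C_{S,max}/C_{R0} = (k₁/k₂)^[k₂/(k₂−k₁)].
= (0.131/0.0416)^(0.0416/(0.0416−0.131)) = (3.149)^(-0.4653) = 0.5864.
C_{S,max} = 0.5864×5.74 = 3.37 mol/dm³.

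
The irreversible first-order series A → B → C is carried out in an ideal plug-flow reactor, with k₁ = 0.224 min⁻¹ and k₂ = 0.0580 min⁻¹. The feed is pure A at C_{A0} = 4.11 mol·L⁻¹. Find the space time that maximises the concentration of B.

8.14 min

Setting dC_B/dτ = 0 gives τ_opt = ln(k₂/k₁)/(k₂−k₁).
= ln(0.0580/0.224)/(0.0580−0.224) = ln(0.2589)/-0.1660 = -1.351/-0.1660 = 8.14 min.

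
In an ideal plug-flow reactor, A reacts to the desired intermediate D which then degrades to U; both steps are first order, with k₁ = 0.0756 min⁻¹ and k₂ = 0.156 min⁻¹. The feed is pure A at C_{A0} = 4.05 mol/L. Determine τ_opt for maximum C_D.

9.01 min

The intermediate peaks when r₁ = r₂, i.e. k₁e^(−k₁τ) = k₂e^(−k₂τ), giving τ_opt = ln(k₂/k₁)/(k₂−k₁).
= ln(0.156/0.0756)/(0.156−0.0756) = ln(2.063)/0.08040 = 0.7244/0.08040 = 9.01 min.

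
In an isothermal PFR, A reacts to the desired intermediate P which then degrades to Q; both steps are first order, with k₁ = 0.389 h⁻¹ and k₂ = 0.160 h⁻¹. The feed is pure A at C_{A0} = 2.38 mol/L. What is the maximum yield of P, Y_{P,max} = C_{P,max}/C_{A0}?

At the optimum, C_{P,max}/C_{A0} = (k₁/k₂)^[k₂/(k₂−k₁)].
= (0.389/0.160)^(0.160/(0.160−0.389)) = (2.431)^(-0.6987) = 0.5376.

0.538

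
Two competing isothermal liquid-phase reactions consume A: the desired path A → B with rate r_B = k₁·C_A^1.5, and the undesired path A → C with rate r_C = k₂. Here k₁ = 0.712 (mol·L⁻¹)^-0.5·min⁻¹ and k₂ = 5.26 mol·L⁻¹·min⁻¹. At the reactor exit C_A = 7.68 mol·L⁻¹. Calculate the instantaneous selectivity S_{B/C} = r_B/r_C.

S_{B/C} = r_B/r_C = (k₁·C_A^1.5)/(k₂) = (k₁/k₂)·C_A^1.5.
= (0.712×7.680^1.5) / (5.26) = 15.15/5.260 = 2.88.

2.88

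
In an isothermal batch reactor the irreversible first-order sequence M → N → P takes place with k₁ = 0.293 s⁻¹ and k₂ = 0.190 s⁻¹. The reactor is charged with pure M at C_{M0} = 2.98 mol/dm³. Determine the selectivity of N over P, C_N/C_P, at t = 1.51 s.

6.15

Solving the coupled first-order balances gives C_N(t) = [k₁/(k₂−k₁)]·C_{M0}·(e^(−k₁t) − e^(−k₂t)).
e^(−k₁t) = e^(−0.293×1.51) = e^(−0.4424) = 0.6425; e^(−k₂t) = e^(−0.2869) = 0.7506.
C_N = 0.293×2.98/(0.190−0.293) × (0.6425−0.7506) = (-8.477)×(-0.1081) = 0.9165 mol/dm³.
C_M = C_{M0}e^(−k₁t) = 1.915 mol/dm³, so C_P = C_{M0}−C_M−C_N = 0.1489 mol/dm³; C_N/C_P = 6.15.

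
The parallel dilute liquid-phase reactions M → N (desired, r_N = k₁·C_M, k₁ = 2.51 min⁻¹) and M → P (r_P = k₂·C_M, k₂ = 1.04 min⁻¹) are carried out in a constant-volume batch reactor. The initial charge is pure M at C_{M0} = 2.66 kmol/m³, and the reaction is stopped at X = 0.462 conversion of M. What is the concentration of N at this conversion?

C_M = C_{M0}(1−X) = 1.431 kmol/m³.
Both paths are first order in M, so the instantaneous fraction to N is constant: dC_N/d(−C_M) = k₁/(k₁+k₂) = 0.7070.
C_N = 0.7070·(C_{M0}−C_M) = 0.7070×1.229 = 0.869 kmol/m³.

0.869 kmol/m³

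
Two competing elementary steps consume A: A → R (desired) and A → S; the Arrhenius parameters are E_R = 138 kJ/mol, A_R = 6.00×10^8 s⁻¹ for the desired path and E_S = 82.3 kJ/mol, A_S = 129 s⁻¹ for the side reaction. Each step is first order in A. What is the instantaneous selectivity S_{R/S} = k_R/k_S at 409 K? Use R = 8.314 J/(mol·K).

0.358

Since both paths have the same order in A, the concentration cancels and S_{R/S} = k_R/k_S = (A_R/A_S)·exp[(E_S−E_R)/(RT)].
(E_S−E_R)/(RT) = (82.3−138)×10³/(8.314×409) = -55700/3400 = -16.38.
k_R/k_S = (6.00×10^8/129)·exp(-16.38) = 4.651×10^6 × 7.694×10^-8 = 0.358.
Since E_R > E_S, raising the temperature improves selectivity toward R.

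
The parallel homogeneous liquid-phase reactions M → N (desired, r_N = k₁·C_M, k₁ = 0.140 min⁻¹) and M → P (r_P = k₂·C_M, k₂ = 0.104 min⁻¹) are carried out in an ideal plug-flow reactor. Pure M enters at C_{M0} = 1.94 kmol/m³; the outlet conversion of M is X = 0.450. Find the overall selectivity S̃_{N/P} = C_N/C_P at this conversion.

C_M = C_{M0}(1−X) = 1.067 kmol/m³.
Both paths are first order in M, so the instantaneous fraction to N is constant: dC_N/d(−C_M) = k₁/(k₁+k₂) = 0.5738.
C_N = 0.5738·(C_{M0}−C_M) = 0.5738×0.8730 = 0.501 kmol/m³.
C_P = (C_{M0}−C_M)−C_N = 0.3721 kmol/m³; S̃_{N/P} = 0.5009/0.3721 = 1.35.

1.35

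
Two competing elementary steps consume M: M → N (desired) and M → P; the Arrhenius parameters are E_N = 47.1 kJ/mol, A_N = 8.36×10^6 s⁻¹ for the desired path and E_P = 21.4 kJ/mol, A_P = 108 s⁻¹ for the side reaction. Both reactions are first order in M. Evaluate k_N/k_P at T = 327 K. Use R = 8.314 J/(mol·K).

Since both paths have the same order in M, the concentration cancels and S_{N/P} = k_N/k_P = (A_N/A_P)·exp[(E_P−E_N)/(RT)].
(E_P−E_N)/(RT) = (21.4−47.1)×10³/(8.314×327) = -25700/2719 = -9.453.
k_N/k_P = (8.36×10^6/108)·exp(-9.453) = 77407 × 7.844×10^-5 = 6.07.

6.07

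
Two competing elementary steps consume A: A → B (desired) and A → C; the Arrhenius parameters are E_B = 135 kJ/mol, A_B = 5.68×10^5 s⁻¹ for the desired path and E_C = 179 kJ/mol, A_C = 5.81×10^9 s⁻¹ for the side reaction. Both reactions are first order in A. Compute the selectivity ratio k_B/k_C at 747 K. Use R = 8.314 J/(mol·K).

0.117

k_B/k_C = (A_B/A_C)·exp[−(E_B−E_C)/(RT)] = (A_B/A_C)·exp[(E_C−E_B)/(RT)].
(E_C−E_B)/(RT) = (179−135)×10³/(8.314×747) = 44000/6211 = 7.085.
k_B/k_C = (5.68×10^5/5.81×10^9)·exp(7.085) = 9.776×10^-5 × 1194 = 0.117.
Since E_B < E_C, lowering the temperature improves selectivity toward B.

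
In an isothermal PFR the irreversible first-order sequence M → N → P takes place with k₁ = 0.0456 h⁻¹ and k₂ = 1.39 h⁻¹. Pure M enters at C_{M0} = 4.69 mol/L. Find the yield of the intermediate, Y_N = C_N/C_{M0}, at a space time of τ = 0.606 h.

Solving the coupled first-order balances gives C_N(τ) = [k₁/(k₂−k₁)]·C_{M0}·(e^(−k₁τ) − e^(−k₂τ)).
e^(−k₁τ) = e^(−0.0456×0.606) = e^(−0.02763) = 0.9727; e^(−k₂τ) = e^(−0.8423) = 0.4307.
C_N = 0.0456×4.69/(1.39−0.0456) × (0.9727−0.4307) = 0.1591×0.5420 = 0.08623 mol/L.
Y_N = C_N/C_{M0} = 0.08623/4.69 = 0.0184.

0.0184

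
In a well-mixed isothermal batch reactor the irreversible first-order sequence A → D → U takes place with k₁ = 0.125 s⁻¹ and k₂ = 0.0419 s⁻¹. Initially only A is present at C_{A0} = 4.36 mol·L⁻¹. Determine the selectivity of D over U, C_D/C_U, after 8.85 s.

For first-order series with pure A initially, C_D(t) = k₁C_{A0}/(k₂−k₁)·(e^(−k₁t) − e^(−k₂t)).
e^(−k₁t) = e^(−0.125×8.85) = e^(−1.106) = 0.3308; e^(−k₂t) = e^(−0.3708) = 0.6902.
C_D = 0.125×4.36/(0.0419−0.125) × (0.3308−0.6902) = (-6.558)×(-0.3594) = 2.357 mol·L⁻¹.
C_A = C_{A0}e^(−k₁t) = 1.442 mol·L⁻¹, so C_U = C_{A0}−C_A−C_D = 0.5608 mol·L⁻¹; C_D/C_U = 4.20.

4.20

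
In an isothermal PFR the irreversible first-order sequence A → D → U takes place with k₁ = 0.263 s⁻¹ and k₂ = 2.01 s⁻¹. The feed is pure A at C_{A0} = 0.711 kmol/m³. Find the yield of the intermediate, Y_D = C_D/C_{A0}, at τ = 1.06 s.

0.0960

The intermediate concentration in a first-order A→B→C sequence is C_D = k₁C_{A0}(e^(−k₁τ) − e^(−k₂τ))/(k₂−k₁).
e^(−k₁τ) = e^(−0.263×1.06) = e^(−0.2788) = 0.7567; e^(−k₂τ) = e^(−2.131) = 0.1188.
C_D = 0.263×0.711/(2.01−0.263) × (0.7567−0.1188) = 0.1070×0.6379 = 0.06828 kmol/m³.
Y_D = C_D/C_{A0} = 0.06828/0.711 = 0.0960.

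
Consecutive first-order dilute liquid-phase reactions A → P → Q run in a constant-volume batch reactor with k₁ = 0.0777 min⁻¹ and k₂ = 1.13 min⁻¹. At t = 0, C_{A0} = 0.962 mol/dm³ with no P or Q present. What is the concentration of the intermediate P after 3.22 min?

0.0534 mol/dm³

For first-order series with pure A initially, C_P(t) = k₁C_{A0}/(k₂−k₁)·(e^(−k₁t) − e^(−k₂t)).
e^(−k₁t) = e^(−0.0777×3.22) = e^(−0.2502) = 0.7786; e^(−k₂t) = e^(−3.639) = 0.02629.
C_P = 0.0777×0.962/(1.13−0.0777) × (0.7786−0.02629) = 0.07103×0.7524 = 0.05344 mol/dm³.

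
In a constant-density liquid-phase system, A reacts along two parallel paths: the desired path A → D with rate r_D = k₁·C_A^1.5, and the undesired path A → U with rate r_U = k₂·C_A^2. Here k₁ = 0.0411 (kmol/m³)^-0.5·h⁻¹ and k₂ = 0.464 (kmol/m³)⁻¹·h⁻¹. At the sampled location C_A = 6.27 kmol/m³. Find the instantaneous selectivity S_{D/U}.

S_{D/U} = r_D/r_U = (k₁·C_A^1.5)/(k₂·C_A^2) = (k₁/k₂)·C_A^-0.5.
= (0.0411×6.270^1.5) / (0.464×6.270^2) = 0.6453/18.24 = 0.0354.

0.0354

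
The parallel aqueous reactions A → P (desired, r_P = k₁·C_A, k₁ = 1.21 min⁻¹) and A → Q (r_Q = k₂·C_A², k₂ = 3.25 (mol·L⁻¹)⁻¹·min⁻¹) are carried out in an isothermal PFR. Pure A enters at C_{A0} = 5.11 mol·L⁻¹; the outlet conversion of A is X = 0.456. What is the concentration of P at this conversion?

0.206 mol·L⁻¹

C_A = C_{A0}(1−X) = 2.780 mol·L⁻¹.
Along a PFR/batch, dC_P/dC_A = −r_P/(r_P+r_Q) = −k₁/(k₁+k₂·C_A).
Integrating from C_{A0} to C_A: C_P = (1.21/3.25)·ln[(1.21+3.25·5.11)/(1.21+3.25·2.78)] = 0.3723·ln(17.82/10.24) = 0.2061 mol·L⁻¹.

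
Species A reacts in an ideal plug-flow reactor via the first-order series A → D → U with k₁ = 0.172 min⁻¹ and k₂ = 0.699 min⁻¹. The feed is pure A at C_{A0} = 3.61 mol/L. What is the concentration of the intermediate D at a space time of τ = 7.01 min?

The intermediate concentration in a first-order A→B→C sequence is C_D = k₁C_{A0}(e^(−k₁τ) − e^(−k₂τ))/(k₂−k₁).
e^(−k₁τ) = e^(−0.172×7.01) = e^(−1.206) = 0.2995; e^(−k₂τ) = e^(−4.900) = 0.007447.
C_D = 0.172×3.61/(0.699−0.172) × (0.2995−0.007447) = 1.178×0.2920 = 0.3441 mol/L.

0.344 mol/L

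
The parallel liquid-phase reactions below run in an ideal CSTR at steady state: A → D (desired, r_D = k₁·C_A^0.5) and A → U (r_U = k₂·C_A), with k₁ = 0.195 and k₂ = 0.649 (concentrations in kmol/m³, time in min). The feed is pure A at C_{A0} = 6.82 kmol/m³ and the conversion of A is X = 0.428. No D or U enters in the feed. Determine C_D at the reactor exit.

Exit C_A = C_{A0}(1−X) = 6.82×0.572 = 3.901 kmol/m³.
In a CSTR the entire volume is at exit conditions, so r_D = 0.195×3.901^0.5 = 0.3851 and r_U = 0.649×3.901 = 2.532.
Fraction of consumed A going to D: r_D/(r_D+r_U) = 0.1320.
C_D = 0.1320·C_{A0}·X = 0.1320×6.82×0.428 = 0.385 kmol/m³.

0.385 kmol/m³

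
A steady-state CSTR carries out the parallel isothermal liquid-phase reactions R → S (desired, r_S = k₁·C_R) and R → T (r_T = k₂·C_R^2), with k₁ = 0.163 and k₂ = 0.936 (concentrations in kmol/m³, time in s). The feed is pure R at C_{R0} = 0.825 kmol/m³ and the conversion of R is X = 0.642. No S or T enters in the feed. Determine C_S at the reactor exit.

0.196 kmol/m³

Exit C_R = C_{R0}(1−X) = 0.825×0.358 = 0.2953 kmol/m³.
Rates in a CSTR are evaluated at the outlet concentration: r_S = 0.163×0.2953 = 0.04814, r_T = 0.936×0.2953^2 = 0.08165.
Fraction of consumed R going to S: r_S/(r_S+r_T) = 0.3709.
C_S = 0.3709·C_{R0}·X = 0.3709×0.825×0.642 = 0.196 kmol/m³.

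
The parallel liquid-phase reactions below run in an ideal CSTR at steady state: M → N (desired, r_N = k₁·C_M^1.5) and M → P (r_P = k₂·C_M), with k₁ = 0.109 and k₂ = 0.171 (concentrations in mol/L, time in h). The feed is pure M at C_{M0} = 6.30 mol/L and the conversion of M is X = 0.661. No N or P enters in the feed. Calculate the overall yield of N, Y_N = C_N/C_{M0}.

Exit C_M = C_{M0}(1−X) = 6.30×0.339 = 2.136 mol/L.
Rates in a CSTR are evaluated at the outlet concentration: r_N = 0.109×2.136^1.5 = 0.3402, r_P = 0.171×2.136 = 0.3652.
Fraction of consumed M going to N: r_N/(r_N+r_P) = 0.4823.
C_N = 0.4823·C_{M0}·X = 0.4823×6.30×0.661 = 2.01 mol/L; Y_N = C_N/C_{M0} = 0.319.

0.319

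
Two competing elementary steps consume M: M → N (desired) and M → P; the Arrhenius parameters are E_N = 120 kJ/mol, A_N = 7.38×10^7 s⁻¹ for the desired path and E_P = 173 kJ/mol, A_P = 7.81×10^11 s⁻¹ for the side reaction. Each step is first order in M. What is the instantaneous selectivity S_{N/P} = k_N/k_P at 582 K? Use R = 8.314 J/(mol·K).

k_N/k_P = (A_N/A_P)·exp[−(E_N−E_P)/(RT)] = (A_N/A_P)·exp[(E_P−E_N)/(RT)].
(E_P−E_N)/(RT) = (173−120)×10³/(8.314×582) = 53000/4839 = 10.95.
k_N/k_P = (7.38×10^7/7.81×10^11)·exp(10.95) = 9.449×10^-5 × 57139 = 5.40.
Since E_N < E_P, lowering the temperature improves selectivity toward N.

5.40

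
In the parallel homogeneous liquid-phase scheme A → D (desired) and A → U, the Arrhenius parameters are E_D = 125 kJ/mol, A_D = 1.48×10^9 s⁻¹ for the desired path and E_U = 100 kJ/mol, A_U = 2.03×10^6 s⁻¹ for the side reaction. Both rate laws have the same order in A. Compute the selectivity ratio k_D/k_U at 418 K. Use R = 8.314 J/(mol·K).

k_D/k_U = (A_D/A_U)·exp[−(E_D−E_U)/(RT)] = (A_D/A_U)·exp[(E_U−E_D)/(RT)].
(E_U−E_D)/(RT) = (100−125)×10³/(8.314×418) = -25000/3475 = -7.194.
k_D/k_U = (1.48×10^9/2.03×10^6)·exp(-7.194) = 729.1 × 7.513×10^-4 = 0.548.
Since E_D > E_U, raising the temperature improves selectivity toward D.

0.548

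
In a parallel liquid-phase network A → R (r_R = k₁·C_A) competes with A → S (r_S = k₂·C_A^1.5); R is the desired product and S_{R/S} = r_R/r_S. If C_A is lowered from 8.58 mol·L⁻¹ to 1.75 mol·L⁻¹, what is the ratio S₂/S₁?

S_{R/S} = (k₁/k₂)·C_A^-0.5, so S₂/S₁ = (C_{A,2}/C_{A,1})^-0.5.
= (1.75/8.58)^(-0.5) = (0.2040)^(-0.5) = 2.21.

2.21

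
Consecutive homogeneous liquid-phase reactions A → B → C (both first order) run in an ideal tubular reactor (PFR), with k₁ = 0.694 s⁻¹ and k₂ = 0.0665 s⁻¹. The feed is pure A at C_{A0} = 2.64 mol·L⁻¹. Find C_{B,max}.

2.06 mol·L⁻¹

At the optimum, C_{B,max}/C_{A0} = (k₁/k₂)^[k₂/(k₂−k₁)].
= (0.694/0.0665)^(0.0665/(0.0665−0.694)) = (10.44)^(-0.1060) = 0.7799.
C_{B,max} = 0.7799×2.64 = 2.06 mol·L⁻¹.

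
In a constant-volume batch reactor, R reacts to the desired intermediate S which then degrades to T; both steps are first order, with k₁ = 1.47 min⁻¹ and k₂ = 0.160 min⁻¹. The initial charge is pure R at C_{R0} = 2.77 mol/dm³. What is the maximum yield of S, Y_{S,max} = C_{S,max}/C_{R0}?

0.763

Evaluating C_S at t_opt = ln(k₂/k₁)/(k₂−k₁) gives C_{S,max}/C_{R0} = (k₁/k₂)^[k₂/(k₂−k₁)].
= (1.47/0.160)^(0.160/(0.160−1.47)) = (9.188)^(-0.1221) = 0.7627.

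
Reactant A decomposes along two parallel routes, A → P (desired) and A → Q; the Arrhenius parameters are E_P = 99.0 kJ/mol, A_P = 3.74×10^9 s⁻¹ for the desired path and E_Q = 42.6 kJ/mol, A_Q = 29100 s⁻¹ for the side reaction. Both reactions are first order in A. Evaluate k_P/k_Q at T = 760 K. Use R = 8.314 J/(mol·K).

17.1

k_P/k_Q = (A_P/A_Q)·exp[−(E_P−E_Q)/(RT)] = (A_P/A_Q)·exp[(E_Q−E_P)/(RT)].
(E_Q−E_P)/(RT) = (42.6−99.0)×10³/(8.314×760) = -56400/6319 = -8.926.
k_P/k_Q = (3.74×10^9/29100)·exp(-8.926) = 1.285×10^5 × 1.329×10^-4 = 17.1.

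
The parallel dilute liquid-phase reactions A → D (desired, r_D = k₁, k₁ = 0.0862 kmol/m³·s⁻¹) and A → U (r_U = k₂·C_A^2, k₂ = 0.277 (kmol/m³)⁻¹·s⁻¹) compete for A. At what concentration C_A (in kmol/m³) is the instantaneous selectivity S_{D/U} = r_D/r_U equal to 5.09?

0.247 kmol/m³

S_{D/U} = (k₁/k₂)·C_A^-2 ⇒ C_A = (S·k₂/k₁)^(-0.5).
= (5.09×0.277/0.0862)^(-0.5) = (16.36)^(-0.5) = 0.247 kmol/m³.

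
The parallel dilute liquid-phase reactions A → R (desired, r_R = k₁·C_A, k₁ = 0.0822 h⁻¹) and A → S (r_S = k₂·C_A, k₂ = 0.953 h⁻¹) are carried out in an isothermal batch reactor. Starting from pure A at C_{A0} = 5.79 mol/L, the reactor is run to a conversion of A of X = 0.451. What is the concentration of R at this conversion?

C_A = C_{A0}(1−X) = 3.179 mol/L.
Both paths are first order in A, so the instantaneous fraction to R is constant: dC_R/d(−C_A) = k₁/(k₁+k₂) = 0.07940.
C_R = 0.07940·(C_{A0}−C_A) = 0.07940×2.611 = 0.207 mol/L.

0.207 mol/L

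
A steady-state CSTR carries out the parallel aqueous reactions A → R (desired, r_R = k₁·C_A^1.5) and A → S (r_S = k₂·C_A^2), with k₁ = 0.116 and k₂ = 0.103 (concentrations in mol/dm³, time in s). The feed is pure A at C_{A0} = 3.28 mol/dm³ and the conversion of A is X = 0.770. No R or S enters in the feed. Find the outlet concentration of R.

Exit C_A = C_{A0}(1−X) = 3.28×0.230 = 0.7544 mol/dm³.
Rates in a CSTR are evaluated at the outlet concentration: r_R = 0.116×0.7544^1.5 = 0.07601, r_S = 0.103×0.7544^2 = 0.05862.
Fraction of consumed A going to R: r_R/(r_R+r_S) = 0.5646.
C_R = 0.5646·C_{A0}·X = 0.5646×3.28×0.770 = 1.43 mol/dm³.

1.43 mol/dm³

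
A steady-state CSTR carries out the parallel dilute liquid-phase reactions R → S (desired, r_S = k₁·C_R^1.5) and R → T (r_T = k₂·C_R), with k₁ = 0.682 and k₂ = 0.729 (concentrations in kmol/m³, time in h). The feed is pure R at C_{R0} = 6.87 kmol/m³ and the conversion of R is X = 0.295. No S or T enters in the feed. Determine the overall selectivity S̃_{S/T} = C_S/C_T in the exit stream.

Exit C_R = C_{R0}(1−X) = 6.87×0.705 = 4.843 kmol/m³.
In a CSTR the entire volume is at exit conditions, so r_S = 0.682×4.843^1.5 = 7.269 and r_T = 0.729×4.843 = 3.531.
Overall selectivity = C_S/C_T = r_Sτ/(r_Tτ) = r_S/r_T = 2.06.

2.06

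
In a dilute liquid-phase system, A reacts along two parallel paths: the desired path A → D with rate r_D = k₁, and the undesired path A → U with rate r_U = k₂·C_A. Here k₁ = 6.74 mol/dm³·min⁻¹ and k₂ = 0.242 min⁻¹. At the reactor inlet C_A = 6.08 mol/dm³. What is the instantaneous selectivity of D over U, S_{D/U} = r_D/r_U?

4.58

S_{D/U} = r_D/r_U = (k₁)/(k₂·C_A) = (k₁/k₂)·C_A⁻¹.
= (6.74) / (0.242×6.080) = 6.740/1.471 = 4.58.
The undesired path is higher order in A, so low C_A (CSTR or dilute feed) favours D.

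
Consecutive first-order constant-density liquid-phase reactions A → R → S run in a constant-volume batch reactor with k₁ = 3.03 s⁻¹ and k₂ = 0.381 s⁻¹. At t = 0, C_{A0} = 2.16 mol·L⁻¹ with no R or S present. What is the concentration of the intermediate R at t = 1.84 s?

The intermediate concentration in a first-order A→B→C sequence is C_R = k₁C_{A0}(e^(−k₁t) − e^(−k₂t))/(k₂−k₁).
e^(−k₁t) = e^(−3.03×1.84) = e^(−5.575) = 0.003791; e^(−k₂t) = e^(−0.7010) = 0.4961.
C_R = 3.03×2.16/(0.381−3.03) × (0.003791−0.4961) = (-2.471)×(-0.4923) = 1.216 mol·L⁻¹.

1.22 mol·L⁻¹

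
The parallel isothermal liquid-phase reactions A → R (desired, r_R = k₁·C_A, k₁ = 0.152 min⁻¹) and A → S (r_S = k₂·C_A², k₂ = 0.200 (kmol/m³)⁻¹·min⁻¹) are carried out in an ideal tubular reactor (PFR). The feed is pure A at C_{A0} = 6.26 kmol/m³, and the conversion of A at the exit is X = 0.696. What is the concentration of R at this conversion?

0.737 kmol/m³

C_A = C_{A0}(1−X) = 1.903 kmol/m³.
Along a PFR/batch, dC_R/dC_A = −r_R/(r_R+r_S) = −k₁/(k₁+k₂·C_A).
Integrating from C_{A0} to C_A: C_R = (0.152/0.200)·ln[(0.152+0.200·6.26)/(0.152+0.200·1.90)] = 0.7600·ln(1.404/0.5326) = 0.7367 kmol/m³.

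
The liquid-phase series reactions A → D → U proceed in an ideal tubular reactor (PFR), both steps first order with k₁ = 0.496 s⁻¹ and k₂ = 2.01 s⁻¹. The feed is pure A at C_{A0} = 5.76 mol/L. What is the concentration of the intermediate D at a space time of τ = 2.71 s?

The intermediate concentration in a first-order A→B→C sequence is C_D = k₁C_{A0}(e^(−k₁τ) − e^(−k₂τ))/(k₂−k₁).
e^(−k₁τ) = e^(−0.496×2.71) = e^(−1.344) = 0.2608; e^(−k₂τ) = e^(−5.447) = 0.004309.
C_D = 0.496×5.76/(2.01−0.496) × (0.2608−0.004309) = 1.887×0.2564 = 0.4839 mol/L.

0.484 mol/L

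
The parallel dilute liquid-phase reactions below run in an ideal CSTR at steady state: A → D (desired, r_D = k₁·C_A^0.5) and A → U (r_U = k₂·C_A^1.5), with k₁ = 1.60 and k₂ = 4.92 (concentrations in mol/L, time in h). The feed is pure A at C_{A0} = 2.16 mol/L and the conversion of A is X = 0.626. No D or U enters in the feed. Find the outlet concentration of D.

Exit C_A = C_{A0}(1−X) = 2.16×0.374 = 0.8078 mol/L.
A CSTR operates uniformly at the exit composition, giving r_D = 1.438 and r_U = 3.572 (each k·C_A^n at C_A = 0.8078).
Fraction of consumed A going to D: r_D/(r_D+r_U) = 0.2870.
C_D = 0.2870·C_{A0}·X = 0.2870×2.16×0.626 = 0.388 mol/L.

0.388 mol/L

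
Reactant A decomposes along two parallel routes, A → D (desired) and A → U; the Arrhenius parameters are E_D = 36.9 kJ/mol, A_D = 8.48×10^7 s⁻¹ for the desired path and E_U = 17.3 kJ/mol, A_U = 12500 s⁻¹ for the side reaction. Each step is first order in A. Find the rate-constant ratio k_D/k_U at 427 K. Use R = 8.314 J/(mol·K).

Since both paths have the same order in A, the concentration cancels and S_{D/U} = k_D/k_U = (A_D/A_U)·exp[(E_U−E_D)/(RT)].
(E_U−E_D)/(RT) = (17.3−36.9)×10³/(8.314×427) = -19600/3550 = -5.521.
k_D/k_U = (8.48×10^7/12500)·exp(-5.521) = 6784 × 0.004002 = 27.1.
Since E_D > E_U, raising the temperature improves selectivity toward D.

27.1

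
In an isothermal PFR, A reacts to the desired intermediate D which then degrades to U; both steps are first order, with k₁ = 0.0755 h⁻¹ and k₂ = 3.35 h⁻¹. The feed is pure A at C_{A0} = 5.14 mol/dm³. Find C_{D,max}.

0.106 mol/dm³

At the optimum, C_{D,max}/C_{A0} = (k₁/k₂)^[k₂/(k₂−k₁)].
= (0.0755/3.35)^(3.35/(3.35−0.0755)) = (0.02254)^(1.023) = 0.02065.
C_{D,max} = 0.02065×5.14 = 0.106 mol/dm³.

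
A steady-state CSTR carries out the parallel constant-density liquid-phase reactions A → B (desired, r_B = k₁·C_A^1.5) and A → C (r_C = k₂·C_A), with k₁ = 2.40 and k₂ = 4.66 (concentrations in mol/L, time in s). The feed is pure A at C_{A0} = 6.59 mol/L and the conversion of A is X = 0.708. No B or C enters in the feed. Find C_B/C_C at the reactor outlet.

0.714

Exit C_A = C_{A0}(1−X) = 6.59×0.292 = 1.924 mol/L.
In a CSTR the entire volume is at exit conditions, so r_B = 2.40×1.924^1.5 = 6.406 and r_C = 4.66×1.924 = 8.967.
Overall selectivity = C_B/C_C = r_Bτ/(r_Cτ) = r_B/r_C = 0.714.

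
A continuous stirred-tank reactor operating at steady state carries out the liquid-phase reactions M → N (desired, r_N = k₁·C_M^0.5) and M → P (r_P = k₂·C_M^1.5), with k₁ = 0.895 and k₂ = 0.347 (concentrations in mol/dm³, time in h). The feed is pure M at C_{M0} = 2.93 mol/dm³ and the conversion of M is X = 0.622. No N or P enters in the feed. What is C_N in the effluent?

Exit C_M = C_{M0}(1−X) = 2.93×0.378 = 1.108 mol/dm³.
Rates in a CSTR are evaluated at the outlet concentration: r_N = 0.895×1.108^0.5 = 0.9419, r_P = 0.347×1.108^1.5 = 0.4045.
Fraction of consumed M going to N: r_N/(r_N+r_P) = 0.6996.
C_N = 0.6996·C_{M0}·X = 0.6996×2.93×0.622 = 1.27 mol/dm³.

1.27 mol/dm³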